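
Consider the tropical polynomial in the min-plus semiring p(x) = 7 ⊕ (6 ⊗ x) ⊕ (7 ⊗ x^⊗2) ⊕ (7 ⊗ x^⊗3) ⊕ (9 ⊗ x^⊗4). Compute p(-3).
p(-3) = -3

A tropical monomial a ⊗ x^⊗i evaluates to a + i · x. Evaluating each term at x = -3:
  Term 0 contributes 7 + 0 · -3 = 7
  Term 1 contributes 6 + 1 · -3 = 3
  Term 2 contributes 7 + 2 · -3 = 1
  Term 3 contributes 7 + 3 · -3 = -2
  Term 4 contributes 9 + 4 · -3 = -3
p(-3) = ⊕ of these = min[7, 3, 1, -2, -3] = -3.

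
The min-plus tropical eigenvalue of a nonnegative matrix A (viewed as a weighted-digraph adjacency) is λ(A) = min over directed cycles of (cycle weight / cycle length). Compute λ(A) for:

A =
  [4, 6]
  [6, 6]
λ(A) = 4

Enumerate directed cycles and compute their means (weight / length). Sample:
  cycle 0 → 0: weight = 4, length = 1, mean = 4/1 ≈ 4.000
  cycle 1 → 1: weight = 6, length = 1, mean = 6/1 ≈ 6.000
  cycle 0 → 1 → 0: weight = 12, length = 2, mean = 12/2 ≈ 6.000
  cycle 1 → 0 → 1: weight = 12, length = 2, mean = 12/2 ≈ 6.000
Minimum mean = 4.000, attained e.g. along the cycle 0 → 0 with weight 4 and length 1. So λ(A) = 4/1 = 4.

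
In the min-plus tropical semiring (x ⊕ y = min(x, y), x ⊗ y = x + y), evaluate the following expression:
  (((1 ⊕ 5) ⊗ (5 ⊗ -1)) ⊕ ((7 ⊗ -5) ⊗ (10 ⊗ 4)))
(((1 ⊕ 5) ⊗ (5 ⊗ -1)) ⊕ ((7 ⊗ -5) ⊗ (10 ⊗ 4))) = 5

Expand innermost to outermost. Recall ⊕ takes the minimum of its arguments and ⊗ takes their sum. Working out the expression (((1 ⊕ 5) ⊗ (5 ⊗ -1)) ⊕ ((7 ⊗ -5) ⊗ (10 ⊗ 4))) gives 5.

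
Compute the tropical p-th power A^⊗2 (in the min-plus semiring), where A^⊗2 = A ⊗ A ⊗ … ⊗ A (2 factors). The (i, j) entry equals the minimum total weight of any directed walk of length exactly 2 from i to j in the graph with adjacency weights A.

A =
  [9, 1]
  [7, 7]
A^⊗2 =
  [8, 8]
  [14, 8]

Each entry (A^⊗2)_ij equals the minimum over all length-2 walks i = v_0 → v_1 → … → v_2 = j of Σ_t A[v_t][v_{t+1}]. For example, for (i, j) = (0, 1) we minimise over 2 possible intermediate vertex sequences; the minimum is 8, attained along the walk 0 → 1 → 1.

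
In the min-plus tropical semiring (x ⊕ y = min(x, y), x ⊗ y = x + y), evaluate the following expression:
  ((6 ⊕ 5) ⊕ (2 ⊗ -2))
((6 ⊕ 5) ⊕ (2 ⊗ -2)) = 0

Expand innermost to outermost. Recall ⊕ takes the minimum of its arguments and ⊗ takes their sum. Working out the expression ((6 ⊕ 5) ⊕ (2 ⊗ -2)) gives 0.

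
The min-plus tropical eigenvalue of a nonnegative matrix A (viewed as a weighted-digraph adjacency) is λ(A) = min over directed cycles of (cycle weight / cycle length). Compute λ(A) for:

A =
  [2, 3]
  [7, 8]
λ(A) = 2

Enumerate directed cycles and compute their means (weight / length). Sample:
  cycle 0 → 0: weight = 2, length = 1, mean = 2/1 ≈ 2.000
  cycle 1 → 1: weight = 8, length = 1, mean = 8/1 ≈ 8.000
  cycle 0 → 1 → 0: weight = 10, length = 2, mean = 10/2 ≈ 5.000
  cycle 1 → 0 → 1: weight = 10, length = 2, mean = 10/2 ≈ 5.000
Minimum mean = 2.000, attained e.g. along the cycle 0 → 0 with weight 2 and length 1. So λ(A) = 2/1 = 2.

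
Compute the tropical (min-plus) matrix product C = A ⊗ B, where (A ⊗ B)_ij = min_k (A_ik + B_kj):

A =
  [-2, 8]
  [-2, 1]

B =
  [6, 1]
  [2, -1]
A ⊗ B =
  [4, -1]
  [3, -1]

Apply the min-plus product entry-by-entry:
  C[0][0] = min over k of (A[0][0] + B[0][0] = -2 + 6 = 4, A[0][1] + B[1][0] = 8 + 2 = 10) = 4 (attained at k = 0)
  C[0][1] = min over k of (A[0][0] + B[0][1] = -2 + 1 = -1, A[0][1] + B[1][1] = 8 + -1 = 7) = -1 (attained at k = 0)
  C[1][0] = min over k of (A[1][0] + B[0][0] = -2 + 6 = 4, A[1][1] + B[1][0] = 1 + 2 = 3) = 3 (attained at k = 1)
  C[1][1] = min over k of (A[1][0] + B[0][1] = -2 + 1 = -1, A[1][1] + B[1][1] = 1 + -1 = 0) = -1 (attained at k = 0)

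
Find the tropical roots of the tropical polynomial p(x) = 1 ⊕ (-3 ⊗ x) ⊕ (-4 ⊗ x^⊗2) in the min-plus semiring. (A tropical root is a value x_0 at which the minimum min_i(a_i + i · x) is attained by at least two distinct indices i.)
Roots: {1, 4}

Each tropical root is a break point of the lower envelope of the lines y = a_i + i · x (there are 3 lines, with slopes 0, 1, ..., 2). Only the lines that attain the minimum somewhere contribute to roots; other lines are dominated. Here the surviving (envelope) indices are i = 2, i = 1, i = 0.
Intersections between consecutive envelope lines give the roots: for adjacent envelope indices i < j the intersection is x = (a_i − a_j) / (j − i). Reading off the sorted break points: {1, 4}.
Verification: at each break x_0, at least two indices attain the minimum of min_i(a_i + i · x_0).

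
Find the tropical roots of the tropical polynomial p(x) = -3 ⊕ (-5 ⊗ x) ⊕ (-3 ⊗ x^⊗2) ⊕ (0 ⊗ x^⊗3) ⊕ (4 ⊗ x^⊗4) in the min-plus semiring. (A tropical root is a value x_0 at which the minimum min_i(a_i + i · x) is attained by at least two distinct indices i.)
Roots: {-4, -3, -2, 2}

Each tropical root is a break point of the lower envelope of the lines y = a_i + i · x (there are 5 lines, with slopes 0, 1, ..., 4). Only the lines that attain the minimum somewhere contribute to roots; other lines are dominated. Here the surviving (envelope) indices are i = 4, i = 3, i = 2, i = 1, i = 0.
Intersections between consecutive envelope lines give the roots: for adjacent envelope indices i < j the intersection is x = (a_i − a_j) / (j − i). Reading off the sorted break points: {-4, -3, -2, 2}.
Verification: at each break x_0, at least two indices attain the minimum of min_i(a_i + i · x_0).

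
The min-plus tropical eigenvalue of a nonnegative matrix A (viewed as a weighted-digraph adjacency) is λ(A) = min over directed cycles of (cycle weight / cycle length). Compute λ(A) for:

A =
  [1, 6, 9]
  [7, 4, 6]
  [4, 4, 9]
λ(A) = 1

Enumerate directed cycles and compute their means (weight / length). Sample:
  cycle 0 → 0: weight = 1, length = 1, mean = 1/1 ≈ 1.000
  cycle 1 → 1: weight = 4, length = 1, mean = 4/1 ≈ 4.000
  cycle 2 → 2: weight = 9, length = 1, mean = 9/1 ≈ 9.000
  cycle 0 → 1 → 0: weight = 13, length = 2, mean = 13/2 ≈ 6.500
  cycle 0 → 2 → 0: weight = 13, length = 2, mean = 13/2 ≈ 6.500
  cycle 1 → 0 → 1: weight = 13, length = 2, mean = 13/2 ≈ 6.500
Minimum mean = 1.000, attained e.g. along the cycle 0 → 0 with weight 1 and length 1. So λ(A) = 1/1 = 1.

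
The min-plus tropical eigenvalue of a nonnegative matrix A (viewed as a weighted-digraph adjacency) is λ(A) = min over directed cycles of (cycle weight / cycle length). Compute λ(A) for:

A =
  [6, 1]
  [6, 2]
λ(A) = 2

Enumerate directed cycles and compute their means (weight / length). Sample:
  cycle 0 → 0: weight = 6, length = 1, mean = 6/1 ≈ 6.000
  cycle 1 → 1: weight = 2, length = 1, mean = 2/1 ≈ 2.000
  cycle 0 → 1 → 0: weight = 7, length = 2, mean = 7/2 ≈ 3.500
  cycle 1 → 0 → 1: weight = 7, length = 2, mean = 7/2 ≈ 3.500
Minimum mean = 2.000, attained e.g. along the cycle 1 → 1 with weight 2 and length 1. So λ(A) = 2/1 = 2.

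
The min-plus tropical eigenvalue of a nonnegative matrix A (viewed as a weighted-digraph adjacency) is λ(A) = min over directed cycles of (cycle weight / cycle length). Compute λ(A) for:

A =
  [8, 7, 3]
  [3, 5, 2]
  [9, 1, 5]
λ(A) = 3/2

Enumerate directed cycles and compute their means (weight / length). Sample:
  cycle 0 → 0: weight = 8, length = 1, mean = 8/1 ≈ 8.000
  cycle 1 → 1: weight = 5, length = 1, mean = 5/1 ≈ 5.000
  cycle 2 → 2: weight = 5, length = 1, mean = 5/1 ≈ 5.000
  cycle 0 → 1 → 0: weight = 10, length = 2, mean = 10/2 ≈ 5.000
  cycle 0 → 2 → 0: weight = 12, length = 2, mean = 12/2 ≈ 6.000
  cycle 1 → 0 → 1: weight = 10, length = 2, mean = 10/2 ≈ 5.000
Minimum mean = 1.500, attained e.g. along the cycle 1 → 2 → 1 with weight 3 and length 2. So λ(A) = 3/2 = 3/2.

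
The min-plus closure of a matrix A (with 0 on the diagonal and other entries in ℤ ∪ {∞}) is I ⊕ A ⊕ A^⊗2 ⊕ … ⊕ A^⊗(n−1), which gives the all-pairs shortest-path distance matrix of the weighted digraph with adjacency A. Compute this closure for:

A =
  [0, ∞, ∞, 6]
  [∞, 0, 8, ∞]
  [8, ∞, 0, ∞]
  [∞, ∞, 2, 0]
Closure =
  [0, ∞, 8, 6]
  [16, 0, 8, 22]
  [8, ∞, 0, 14]
  [10, ∞, 2, 0]

This is the Floyd-Warshall all-pairs shortest-path computation. For each intermediate vertex k = 0, 1, …, 3, update dist[i][j] ← min(dist[i][j], dist[i][k] + dist[k][j]). The final matrix gives, for each (i, j), the minimum total weight of any directed path from i to j (possibly empty when i = j).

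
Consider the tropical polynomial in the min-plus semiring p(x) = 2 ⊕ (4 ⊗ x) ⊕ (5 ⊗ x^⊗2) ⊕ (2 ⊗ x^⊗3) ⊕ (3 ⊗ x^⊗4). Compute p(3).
p(3) = 2

A tropical monomial a ⊗ x^⊗i evaluates to a + i · x. Evaluating each term at x = 3:
  Term 0 contributes 2 + 0 · 3 = 2
  Term 1 contributes 4 + 1 · 3 = 7
  Term 2 contributes 5 + 2 · 3 = 11
  Term 3 contributes 2 + 3 · 3 = 11
  Term 4 contributes 3 + 4 · 3 = 15
p(3) = ⊕ of these = min[2, 7, 11, 11, 15] = 2.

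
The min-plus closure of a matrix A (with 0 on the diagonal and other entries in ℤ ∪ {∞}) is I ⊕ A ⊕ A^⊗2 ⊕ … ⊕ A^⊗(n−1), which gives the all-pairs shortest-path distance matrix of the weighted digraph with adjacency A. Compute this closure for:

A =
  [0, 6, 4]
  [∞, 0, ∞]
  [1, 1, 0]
Closure =
  [0, 5, 4]
  [∞, 0, ∞]
  [1, 1, 0]

This is the Floyd-Warshall all-pairs shortest-path computation. For each intermediate vertex k = 0, 1, …, 2, update dist[i][j] ← min(dist[i][j], dist[i][k] + dist[k][j]). The final matrix gives, for each (i, j), the minimum total weight of any directed path from i to j (possibly empty when i = j).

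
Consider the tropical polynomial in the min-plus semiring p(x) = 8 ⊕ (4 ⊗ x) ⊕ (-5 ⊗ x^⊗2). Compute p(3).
p(3) = 1

A tropical monomial a ⊗ x^⊗i evaluates to a + i · x. Evaluating each term at x = 3:
  Term 0 contributes 8 + 0 · 3 = 8
  Term 1 contributes 4 + 1 · 3 = 7
  Term 2 contributes -5 + 2 · 3 = 1
p(3) = ⊕ of these = min[8, 7, 1] = 1.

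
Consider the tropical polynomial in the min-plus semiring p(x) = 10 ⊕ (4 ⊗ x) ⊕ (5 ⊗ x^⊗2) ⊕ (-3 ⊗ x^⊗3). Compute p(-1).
p(-1) = -6

A tropical monomial a ⊗ x^⊗i evaluates to a + i · x. Evaluating each term at x = -1:
  Term 0 contributes 10 + 0 · -1 = 10
  Term 1 contributes 4 + 1 · -1 = 3
  Term 2 contributes 5 + 2 · -1 = 3
  Term 3 contributes -3 + 3 · -1 = -6
p(-1) = ⊕ of these = min[10, 3, 3, -6] = -6.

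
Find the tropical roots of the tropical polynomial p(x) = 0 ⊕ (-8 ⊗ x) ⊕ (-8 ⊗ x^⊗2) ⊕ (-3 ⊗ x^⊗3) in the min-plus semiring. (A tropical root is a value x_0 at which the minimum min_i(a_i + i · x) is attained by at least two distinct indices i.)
Roots: {-5, 0, 8}

Each tropical root is a break point of the lower envelope of the lines y = a_i + i · x (there are 4 lines, with slopes 0, 1, ..., 3). Only the lines that attain the minimum somewhere contribute to roots; other lines are dominated. Here the surviving (envelope) indices are i = 3, i = 2, i = 1, i = 0.
Intersections between consecutive envelope lines give the roots: for adjacent envelope indices i < j the intersection is x = (a_i − a_j) / (j − i). Reading off the sorted break points: {-5, 0, 8}.
Verification: at each break x_0, at least two indices attain the minimum of min_i(a_i + i · x_0).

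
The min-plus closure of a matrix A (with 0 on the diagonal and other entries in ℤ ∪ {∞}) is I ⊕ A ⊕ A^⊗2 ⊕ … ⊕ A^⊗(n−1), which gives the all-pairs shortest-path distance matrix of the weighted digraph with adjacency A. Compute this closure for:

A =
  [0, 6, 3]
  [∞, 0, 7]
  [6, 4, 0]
Closure =
  [0, 6, 3]
  [13, 0, 7]
  [6, 4, 0]

This is the Floyd-Warshall all-pairs shortest-path computation. For each intermediate vertex k = 0, 1, …, 2, update dist[i][j] ← min(dist[i][j], dist[i][k] + dist[k][j]). The final matrix gives, for each (i, j), the minimum total weight of any directed path from i to j (possibly empty when i = j).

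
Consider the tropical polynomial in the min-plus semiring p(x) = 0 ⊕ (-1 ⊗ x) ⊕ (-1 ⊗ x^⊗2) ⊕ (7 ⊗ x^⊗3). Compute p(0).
p(0) = -1

A tropical monomial a ⊗ x^⊗i evaluates to a + i · x. Evaluating each term at x = 0:
  Term 0 contributes 0 + 0 · 0 = 0
  Term 1 contributes -1 + 1 · 0 = -1
  Term 2 contributes -1 + 2 · 0 = -1
  Term 3 contributes 7 + 3 · 0 = 7
p(0) = ⊕ of these = min[0, -1, -1, 7] = -1.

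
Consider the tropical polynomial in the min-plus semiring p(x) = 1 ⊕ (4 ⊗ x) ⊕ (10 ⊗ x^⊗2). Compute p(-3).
p(-3) = 1

A tropical monomial a ⊗ x^⊗i evaluates to a + i · x. Evaluating each term at x = -3:
  Term 0 contributes 1 + 0 · -3 = 1
  Term 1 contributes 4 + 1 · -3 = 1
  Term 2 contributes 10 + 2 · -3 = 4
p(-3) = ⊕ of these = min[1, 1, 4] = 1.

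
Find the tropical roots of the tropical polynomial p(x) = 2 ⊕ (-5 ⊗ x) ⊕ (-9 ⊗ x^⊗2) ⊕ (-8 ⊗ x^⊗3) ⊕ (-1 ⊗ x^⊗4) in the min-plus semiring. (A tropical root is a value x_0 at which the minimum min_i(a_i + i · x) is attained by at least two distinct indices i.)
Roots: {-7, -1, 4, 7}

Each tropical root is a break point of the lower envelope of the lines y = a_i + i · x (there are 5 lines, with slopes 0, 1, ..., 4). Only the lines that attain the minimum somewhere contribute to roots; other lines are dominated. Here the surviving (envelope) indices are i = 4, i = 3, i = 2, i = 1, i = 0.
Intersections between consecutive envelope lines give the roots: for adjacent envelope indices i < j the intersection is x = (a_i − a_j) / (j − i). Reading off the sorted break points: {-7, -1, 4, 7}.
Verification: at each break x_0, at least two indices attain the minimum of min_i(a_i + i · x_0).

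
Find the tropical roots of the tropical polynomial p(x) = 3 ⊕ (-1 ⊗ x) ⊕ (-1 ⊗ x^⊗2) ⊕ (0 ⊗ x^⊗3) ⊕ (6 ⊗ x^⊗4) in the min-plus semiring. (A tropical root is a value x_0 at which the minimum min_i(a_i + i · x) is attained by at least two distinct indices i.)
Roots: {-6, -1, 0, 4}

Each tropical root is a break point of the lower envelope of the lines y = a_i + i · x (there are 5 lines, with slopes 0, 1, ..., 4). Only the lines that attain the minimum somewhere contribute to roots; other lines are dominated. Here the surviving (envelope) indices are i = 4, i = 3, i = 2, i = 1, i = 0.
Intersections between consecutive envelope lines give the roots: for adjacent envelope indices i < j the intersection is x = (a_i − a_j) / (j − i). Reading off the sorted break points: {-6, -1, 0, 4}.
Verification: at each break x_0, at least two indices attain the minimum of min_i(a_i + i · x_0).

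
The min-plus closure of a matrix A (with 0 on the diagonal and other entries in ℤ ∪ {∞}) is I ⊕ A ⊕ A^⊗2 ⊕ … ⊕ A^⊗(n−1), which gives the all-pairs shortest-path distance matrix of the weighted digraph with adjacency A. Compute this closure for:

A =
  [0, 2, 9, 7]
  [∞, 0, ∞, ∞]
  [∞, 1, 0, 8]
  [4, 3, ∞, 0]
Closure =
  [0, 2, 9, 7]
  [∞, 0, ∞, ∞]
  [12, 1, 0, 8]
  [4, 3, 13, 0]

This is the Floyd-Warshall all-pairs shortest-path computation. For each intermediate vertex k = 0, 1, …, 3, update dist[i][j] ← min(dist[i][j], dist[i][k] + dist[k][j]). The final matrix gives, for each (i, j), the minimum total weight of any directed path from i to j (possibly empty when i = j).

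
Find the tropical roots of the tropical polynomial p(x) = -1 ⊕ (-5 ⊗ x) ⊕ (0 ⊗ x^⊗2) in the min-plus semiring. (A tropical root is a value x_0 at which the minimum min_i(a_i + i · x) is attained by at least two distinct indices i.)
Roots: {-5, 4}

Each tropical root is a break point of the lower envelope of the lines y = a_i + i · x (there are 3 lines, with slopes 0, 1, ..., 2). Only the lines that attain the minimum somewhere contribute to roots; other lines are dominated. Here the surviving (envelope) indices are i = 2, i = 1, i = 0.
Intersections between consecutive envelope lines give the roots: for adjacent envelope indices i < j the intersection is x = (a_i − a_j) / (j − i). Reading off the sorted break points: {-5, 4}.
Verification: at each break x_0, at least two indices attain the minimum of min_i(a_i + i · x_0).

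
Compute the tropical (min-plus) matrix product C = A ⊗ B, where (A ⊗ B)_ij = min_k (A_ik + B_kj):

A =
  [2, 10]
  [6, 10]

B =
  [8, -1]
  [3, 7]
A ⊗ B =
  [10, 1]
  [13, 5]

Apply the min-plus product entry-by-entry:
  C[0][0] = min over k of (A[0][0] + B[0][0] = 2 + 8 = 10, A[0][1] + B[1][0] = 10 + 3 = 13) = 10 (attained at k = 0)
  C[0][1] = min over k of (A[0][0] + B[0][1] = 2 + -1 = 1, A[0][1] + B[1][1] = 10 + 7 = 17) = 1 (attained at k = 0)
  C[1][0] = min over k of (A[1][0] + B[0][0] = 6 + 8 = 14, A[1][1] + B[1][0] = 10 + 3 = 13) = 13 (attained at k = 1)
  C[1][1] = min over k of (A[1][0] + B[0][1] = 6 + -1 = 5, A[1][1] + B[1][1] = 10 + 7 = 17) = 5 (attained at k = 0)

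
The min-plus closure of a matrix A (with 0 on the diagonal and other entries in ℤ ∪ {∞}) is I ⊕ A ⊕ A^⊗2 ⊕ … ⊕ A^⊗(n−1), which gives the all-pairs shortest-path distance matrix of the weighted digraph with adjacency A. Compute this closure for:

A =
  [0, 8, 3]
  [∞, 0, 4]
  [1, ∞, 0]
Closure =
  [0, 8, 3]
  [5, 0, 4]
  [1, 9, 0]

This is the Floyd-Warshall all-pairs shortest-path computation. For each intermediate vertex k = 0, 1, …, 2, update dist[i][j] ← min(dist[i][j], dist[i][k] + dist[k][j]). The final matrix gives, for each (i, j), the minimum total weight of any directed path from i to j (possibly empty when i = j).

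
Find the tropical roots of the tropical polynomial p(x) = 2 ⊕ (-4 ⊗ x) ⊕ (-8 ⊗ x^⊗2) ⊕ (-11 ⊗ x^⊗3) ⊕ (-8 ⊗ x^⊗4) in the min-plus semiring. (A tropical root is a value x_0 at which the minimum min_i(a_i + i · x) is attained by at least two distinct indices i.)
Roots: {-3, 3, 4, 6}

Each tropical root is a break point of the lower envelope of the lines y = a_i + i · x (there are 5 lines, with slopes 0, 1, ..., 4). Only the lines that attain the minimum somewhere contribute to roots; other lines are dominated. Here the surviving (envelope) indices are i = 4, i = 3, i = 2, i = 1, i = 0.
Intersections between consecutive envelope lines give the roots: for adjacent envelope indices i < j the intersection is x = (a_i − a_j) / (j − i). Reading off the sorted break points: {-3, 3, 4, 6}.
Verification: at each break x_0, at least two indices attain the minimum of min_i(a_i + i · x_0).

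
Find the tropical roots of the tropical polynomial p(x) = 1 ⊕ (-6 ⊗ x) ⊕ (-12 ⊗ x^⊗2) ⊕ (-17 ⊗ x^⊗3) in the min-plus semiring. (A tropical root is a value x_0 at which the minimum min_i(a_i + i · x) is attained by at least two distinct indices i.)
Roots: {5, 6, 7}

Each tropical root is a break point of the lower envelope of the lines y = a_i + i · x (there are 4 lines, with slopes 0, 1, ..., 3). Only the lines that attain the minimum somewhere contribute to roots; other lines are dominated. Here the surviving (envelope) indices are i = 3, i = 2, i = 1, i = 0.
Intersections between consecutive envelope lines give the roots: for adjacent envelope indices i < j the intersection is x = (a_i − a_j) / (j − i). Reading off the sorted break points: {5, 6, 7}.
Verification: at each break x_0, at least two indices attain the minimum of min_i(a_i + i · x_0).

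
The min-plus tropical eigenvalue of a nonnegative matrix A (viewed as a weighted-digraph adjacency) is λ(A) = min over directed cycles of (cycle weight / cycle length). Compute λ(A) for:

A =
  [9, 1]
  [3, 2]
λ(A) = 2

Enumerate directed cycles and compute their means (weight / length). Sample:
  cycle 0 → 0: weight = 9, length = 1, mean = 9/1 ≈ 9.000
  cycle 1 → 1: weight = 2, length = 1, mean = 2/1 ≈ 2.000
  cycle 0 → 1 → 0: weight = 4, length = 2, mean = 4/2 ≈ 2.000
  cycle 1 → 0 → 1: weight = 4, length = 2, mean = 4/2 ≈ 2.000
Minimum mean = 2.000, attained e.g. along the cycle 1 → 1 with weight 2 and length 1. So λ(A) = 2/1 = 2.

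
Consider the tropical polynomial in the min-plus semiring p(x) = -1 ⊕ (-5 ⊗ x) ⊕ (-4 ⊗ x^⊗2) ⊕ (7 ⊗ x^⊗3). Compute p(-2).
p(-2) = -8

A tropical monomial a ⊗ x^⊗i evaluates to a + i · x. Evaluating each term at x = -2:
  Term 0 contributes -1 + 0 · -2 = -1
  Term 1 contributes -5 + 1 · -2 = -7
  Term 2 contributes -4 + 2 · -2 = -8
  Term 3 contributes 7 + 3 · -2 = 1
p(-2) = ⊕ of these = min[-1, -7, -8, 1] = -8.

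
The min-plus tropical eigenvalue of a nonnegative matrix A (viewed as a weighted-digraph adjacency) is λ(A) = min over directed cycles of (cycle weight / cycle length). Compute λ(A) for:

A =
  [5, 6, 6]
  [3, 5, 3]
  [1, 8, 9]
λ(A) = 10/3

Enumerate directed cycles and compute their means (weight / length). Sample:
  cycle 0 → 0: weight = 5, length = 1, mean = 5/1 ≈ 5.000
  cycle 1 → 1: weight = 5, length = 1, mean = 5/1 ≈ 5.000
  cycle 2 → 2: weight = 9, length = 1, mean = 9/1 ≈ 9.000
  cycle 0 → 1 → 0: weight = 9, length = 2, mean = 9/2 ≈ 4.500
  cycle 0 → 2 → 0: weight = 7, length = 2, mean = 7/2 ≈ 3.500
  cycle 1 → 0 → 1: weight = 9, length = 2, mean = 9/2 ≈ 4.500
Minimum mean = 3.333, attained e.g. along the cycle 0 → 1 → 2 → 0 with weight 10 and length 3. So λ(A) = 10/3 = 10/3.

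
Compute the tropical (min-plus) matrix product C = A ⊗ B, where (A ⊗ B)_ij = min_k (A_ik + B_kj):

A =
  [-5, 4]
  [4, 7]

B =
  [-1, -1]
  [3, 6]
A ⊗ B =
  [-6, -6]
  [3, 3]

Apply the min-plus product entry-by-entry:
  C[0][0] = min over k of (A[0][0] + B[0][0] = -5 + -1 = -6, A[0][1] + B[1][0] = 4 + 3 = 7) = -6 (attained at k = 0)
  C[0][1] = min over k of (A[0][0] + B[0][1] = -5 + -1 = -6, A[0][1] + B[1][1] = 4 + 6 = 10) = -6 (attained at k = 0)
  C[1][0] = min over k of (A[1][0] + B[0][0] = 4 + -1 = 3, A[1][1] + B[1][0] = 7 + 3 = 10) = 3 (attained at k = 0)
  C[1][1] = min over k of (A[1][0] + B[0][1] = 4 + -1 = 3, A[1][1] + B[1][1] = 7 + 6 = 13) = 3 (attained at k = 0)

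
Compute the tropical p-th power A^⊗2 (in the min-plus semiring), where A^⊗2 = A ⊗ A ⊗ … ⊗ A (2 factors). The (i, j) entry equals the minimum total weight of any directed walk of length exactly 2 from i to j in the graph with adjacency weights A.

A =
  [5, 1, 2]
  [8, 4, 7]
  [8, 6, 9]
A^⊗2 =
  [9, 5, 7]
  [12, 8, 10]
  [13, 9, 10]

Each entry (A^⊗2)_ij equals the minimum over all length-2 walks i = v_0 → v_1 → … → v_2 = j of Σ_t A[v_t][v_{t+1}]. For example, for (i, j) = (0, 2) we minimise over 3 possible intermediate vertex sequences; the minimum is 7, attained along the walk 0 → 0 → 2.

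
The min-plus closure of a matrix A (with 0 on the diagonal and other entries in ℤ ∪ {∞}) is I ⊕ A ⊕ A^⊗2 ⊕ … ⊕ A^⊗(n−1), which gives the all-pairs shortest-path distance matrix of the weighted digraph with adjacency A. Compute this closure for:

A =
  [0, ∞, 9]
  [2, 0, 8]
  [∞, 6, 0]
Closure =
  [0, 15, 9]
  [2, 0, 8]
  [8, 6, 0]

This is the Floyd-Warshall all-pairs shortest-path computation. For each intermediate vertex k = 0, 1, …, 2, update dist[i][j] ← min(dist[i][j], dist[i][k] + dist[k][j]). The final matrix gives, for each (i, j), the minimum total weight of any directed path from i to j (possibly empty when i = j).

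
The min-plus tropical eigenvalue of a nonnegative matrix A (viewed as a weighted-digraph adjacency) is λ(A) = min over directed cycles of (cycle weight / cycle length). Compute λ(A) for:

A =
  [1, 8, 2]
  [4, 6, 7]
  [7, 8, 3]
λ(A) = 1

Enumerate directed cycles and compute their means (weight / length). Sample:
  cycle 0 → 0: weight = 1, length = 1, mean = 1/1 ≈ 1.000
  cycle 1 → 1: weight = 6, length = 1, mean = 6/1 ≈ 6.000
  cycle 2 → 2: weight = 3, length = 1, mean = 3/1 ≈ 3.000
  cycle 0 → 1 → 0: weight = 12, length = 2, mean = 12/2 ≈ 6.000
  cycle 0 → 2 → 0: weight = 9, length = 2, mean = 9/2 ≈ 4.500
  cycle 1 → 0 → 1: weight = 12, length = 2, mean = 12/2 ≈ 6.000
Minimum mean = 1.000, attained e.g. along the cycle 0 → 0 with weight 1 and length 1. So λ(A) = 1/1 = 1.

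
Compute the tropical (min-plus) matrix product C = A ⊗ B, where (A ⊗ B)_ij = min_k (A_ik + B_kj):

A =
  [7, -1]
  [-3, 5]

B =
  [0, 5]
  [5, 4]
A ⊗ B =
  [4, 3]
  [-3, 2]

Apply the min-plus product entry-by-entry:
  C[0][0] = min over k of (A[0][0] + B[0][0] = 7 + 0 = 7, A[0][1] + B[1][0] = -1 + 5 = 4) = 4 (attained at k = 1)
  C[0][1] = min over k of (A[0][0] + B[0][1] = 7 + 5 = 12, A[0][1] + B[1][1] = -1 + 4 = 3) = 3 (attained at k = 1)
  C[1][0] = min over k of (A[1][0] + B[0][0] = -3 + 0 = -3, A[1][1] + B[1][0] = 5 + 5 = 10) = -3 (attained at k = 0)
  C[1][1] = min over k of (A[1][0] + B[0][1] = -3 + 5 = 2, A[1][1] + B[1][1] = 5 + 4 = 9) = 2 (attained at k = 0)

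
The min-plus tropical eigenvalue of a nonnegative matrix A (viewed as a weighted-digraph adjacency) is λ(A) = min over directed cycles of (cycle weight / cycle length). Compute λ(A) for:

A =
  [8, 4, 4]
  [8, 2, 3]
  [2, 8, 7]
λ(A) = 2

Enumerate directed cycles and compute their means (weight / length). Sample:
  cycle 0 → 0: weight = 8, length = 1, mean = 8/1 ≈ 8.000
  cycle 1 → 1: weight = 2, length = 1, mean = 2/1 ≈ 2.000
  cycle 2 → 2: weight = 7, length = 1, mean = 7/1 ≈ 7.000
  cycle 0 → 1 → 0: weight = 12, length = 2, mean = 12/2 ≈ 6.000
  cycle 0 → 2 → 0: weight = 6, length = 2, mean = 6/2 ≈ 3.000
  cycle 1 → 0 → 1: weight = 12, length = 2, mean = 12/2 ≈ 6.000
Minimum mean = 2.000, attained e.g. along the cycle 1 → 1 with weight 2 and length 1. So λ(A) = 2/1 = 2.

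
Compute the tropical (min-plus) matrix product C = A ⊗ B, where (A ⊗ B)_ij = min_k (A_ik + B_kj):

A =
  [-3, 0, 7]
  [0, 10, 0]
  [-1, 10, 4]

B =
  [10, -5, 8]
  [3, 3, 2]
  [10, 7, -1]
A ⊗ B =
  [3, -8, 2]
  [10, -5, -1]
  [9, -6, 3]

Apply the min-plus product entry-by-entry:
  C[0][0] = min over k of (A[0][0] + B[0][0] = -3 + 10 = 7, A[0][1] + B[1][0] = 0 + 3 = 3, A[0][2] + B[2][0] = 7 + 10 = 17) = 3 (attained at k = 1)
  C[0][1] = min over k of (A[0][0] + B[0][1] = -3 + -5 = -8, A[0][1] + B[1][1] = 0 + 3 = 3, A[0][2] + B[2][1] = 7 + 7 = 14) = -8 (attained at k = 0)
  C[0][2] = min over k of (A[0][0] + B[0][2] = -3 + 8 = 5, A[0][1] + B[1][2] = 0 + 2 = 2, A[0][2] + B[2][2] = 7 + -1 = 6) = 2 (attained at k = 1)
  C[1][0] = min over k of (A[1][0] + B[0][0] = 0 + 10 = 10, A[1][1] + B[1][0] = 10 + 3 = 13, A[1][2] + B[2][0] = 0 + 10 = 10) = 10 (attained at k = 0)
  C[1][1] = min over k of (A[1][0] + B[0][1] = 0 + -5 = -5, A[1][1] + B[1][1] = 10 + 3 = 13, A[1][2] + B[2][1] = 0 + 7 = 7) = -5 (attained at k = 0)
  C[1][2] = min over k of (A[1][0] + B[0][2] = 0 + 8 = 8, A[1][1] + B[1][2] = 10 + 2 = 12, A[1][2] + B[2][2] = 0 + -1 = -1) = -1 (attained at k = 2)
  C[2][0] = min over k of (A[2][0] + B[0][0] = -1 + 10 = 9, A[2][1] + B[1][0] = 10 + 3 = 13, A[2][2] + B[2][0] = 4 + 10 = 14) = 9 (attained at k = 0)
  C[2][1] = min over k of (A[2][0] + B[0][1] = -1 + -5 = -6, A[2][1] + B[1][1] = 10 + 3 = 13, A[2][2] + B[2][1] = 4 + 7 = 11) = -6 (attained at k = 0)
  C[2][2] = min over k of (A[2][0] + B[0][2] = -1 + 8 = 7, A[2][1] + B[1][2] = 10 + 2 = 12, A[2][2] + B[2][2] = 4 + -1 = 3) = 3 (attained at k = 2)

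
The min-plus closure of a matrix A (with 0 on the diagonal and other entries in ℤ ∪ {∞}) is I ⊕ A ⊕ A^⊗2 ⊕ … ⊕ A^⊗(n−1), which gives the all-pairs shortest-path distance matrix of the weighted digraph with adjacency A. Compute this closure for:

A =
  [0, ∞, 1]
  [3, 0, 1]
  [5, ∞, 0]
Closure =
  [0, ∞, 1]
  [3, 0, 1]
  [5, ∞, 0]

This is the Floyd-Warshall all-pairs shortest-path computation. For each intermediate vertex k = 0, 1, …, 2, update dist[i][j] ← min(dist[i][j], dist[i][k] + dist[k][j]). The final matrix gives, for each (i, j), the minimum total weight of any directed path from i to j (possibly empty when i = j).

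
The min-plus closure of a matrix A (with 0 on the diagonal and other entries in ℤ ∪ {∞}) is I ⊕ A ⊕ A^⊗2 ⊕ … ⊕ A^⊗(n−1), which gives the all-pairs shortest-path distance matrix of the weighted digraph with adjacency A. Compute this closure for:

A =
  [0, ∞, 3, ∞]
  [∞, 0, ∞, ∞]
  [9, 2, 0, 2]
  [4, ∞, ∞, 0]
Closure =
  [0, 5, 3, 5]
  [∞, 0, ∞, ∞]
  [6, 2, 0, 2]
  [4, 9, 7, 0]

This is the Floyd-Warshall all-pairs shortest-path computation. For each intermediate vertex k = 0, 1, …, 3, update dist[i][j] ← min(dist[i][j], dist[i][k] + dist[k][j]). The final matrix gives, for each (i, j), the minimum total weight of any directed path from i to j (possibly empty when i = j).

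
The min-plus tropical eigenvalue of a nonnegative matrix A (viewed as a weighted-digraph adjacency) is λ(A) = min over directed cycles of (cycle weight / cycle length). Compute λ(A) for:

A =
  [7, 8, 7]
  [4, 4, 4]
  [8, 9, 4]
λ(A) = 4

Enumerate directed cycles and compute their means (weight / length). Sample:
  cycle 0 → 0: weight = 7, length = 1, mean = 7/1 ≈ 7.000
  cycle 1 → 1: weight = 4, length = 1, mean = 4/1 ≈ 4.000
  cycle 2 → 2: weight = 4, length = 1, mean = 4/1 ≈ 4.000
  cycle 0 → 1 → 0: weight = 12, length = 2, mean = 12/2 ≈ 6.000
  cycle 0 → 2 → 0: weight = 15, length = 2, mean = 15/2 ≈ 7.500
  cycle 1 → 0 → 1: weight = 12, length = 2, mean = 12/2 ≈ 6.000
Minimum mean = 4.000, attained e.g. along the cycle 1 → 1 with weight 4 and length 1. So λ(A) = 4/1 = 4.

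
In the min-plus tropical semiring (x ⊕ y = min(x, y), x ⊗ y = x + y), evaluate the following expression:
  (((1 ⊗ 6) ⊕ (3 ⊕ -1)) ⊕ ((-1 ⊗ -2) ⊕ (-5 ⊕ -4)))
(((1 ⊗ 6) ⊕ (3 ⊕ -1)) ⊕ ((-1 ⊗ -2) ⊕ (-5 ⊕ -4))) = -5

Expand innermost to outermost. Recall ⊕ takes the minimum of its arguments and ⊗ takes their sum. Working out the expression (((1 ⊗ 6) ⊕ (3 ⊕ -1)) ⊕ ((-1 ⊗ -2) ⊕ (-5 ⊕ -4))) gives -5.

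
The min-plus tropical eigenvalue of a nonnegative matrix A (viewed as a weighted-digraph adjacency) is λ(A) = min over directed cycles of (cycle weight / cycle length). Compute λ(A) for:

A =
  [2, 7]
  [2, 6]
λ(A) = 2

Enumerate directed cycles and compute their means (weight / length). Sample:
  cycle 0 → 0: weight = 2, length = 1, mean = 2/1 ≈ 2.000
  cycle 1 → 1: weight = 6, length = 1, mean = 6/1 ≈ 6.000
  cycle 0 → 1 → 0: weight = 9, length = 2, mean = 9/2 ≈ 4.500
  cycle 1 → 0 → 1: weight = 9, length = 2, mean = 9/2 ≈ 4.500
Minimum mean = 2.000, attained e.g. along the cycle 0 → 0 with weight 2 and length 1. So λ(A) = 2/1 = 2.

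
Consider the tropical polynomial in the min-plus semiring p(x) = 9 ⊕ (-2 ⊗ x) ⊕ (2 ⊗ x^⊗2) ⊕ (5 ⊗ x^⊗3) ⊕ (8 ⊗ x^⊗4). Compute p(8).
p(8) = 6

A tropical monomial a ⊗ x^⊗i evaluates to a + i · x. Evaluating each term at x = 8:
  Term 0 contributes 9 + 0 · 8 = 9
  Term 1 contributes -2 + 1 · 8 = 6
  Term 2 contributes 2 + 2 · 8 = 18
  Term 3 contributes 5 + 3 · 8 = 29
  Term 4 contributes 8 + 4 · 8 = 40
p(8) = ⊕ of these = min[9, 6, 18, 29, 40] = 6.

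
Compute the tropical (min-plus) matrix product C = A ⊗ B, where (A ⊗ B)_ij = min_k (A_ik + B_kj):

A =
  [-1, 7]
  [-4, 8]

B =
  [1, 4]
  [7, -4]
A ⊗ B =
  [0, 3]
  [-3, 0]

Apply the min-plus product entry-by-entry:
  C[0][0] = min over k of (A[0][0] + B[0][0] = -1 + 1 = 0, A[0][1] + B[1][0] = 7 + 7 = 14) = 0 (attained at k = 0)
  C[0][1] = min over k of (A[0][0] + B[0][1] = -1 + 4 = 3, A[0][1] + B[1][1] = 7 + -4 = 3) = 3 (attained at k = 0)
  C[1][0] = min over k of (A[1][0] + B[0][0] = -4 + 1 = -3, A[1][1] + B[1][0] = 8 + 7 = 15) = -3 (attained at k = 0)
  C[1][1] = min over k of (A[1][0] + B[0][1] = -4 + 4 = 0, A[1][1] + B[1][1] = 8 + -4 = 4) = 0 (attained at k = 0)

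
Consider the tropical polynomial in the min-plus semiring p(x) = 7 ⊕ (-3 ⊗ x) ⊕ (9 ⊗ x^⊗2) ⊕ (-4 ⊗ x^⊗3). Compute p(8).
p(8) = 5

A tropical monomial a ⊗ x^⊗i evaluates to a + i · x. Evaluating each term at x = 8:
  Term 0 contributes 7 + 0 · 8 = 7
  Term 1 contributes -3 + 1 · 8 = 5
  Term 2 contributes 9 + 2 · 8 = 25
  Term 3 contributes -4 + 3 · 8 = 20
p(8) = ⊕ of these = min[7, 5, 25, 20] = 5.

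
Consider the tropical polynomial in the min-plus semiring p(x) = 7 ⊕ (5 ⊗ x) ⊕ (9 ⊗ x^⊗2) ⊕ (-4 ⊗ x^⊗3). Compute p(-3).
p(-3) = -13

A tropical monomial a ⊗ x^⊗i evaluates to a + i · x. Evaluating each term at x = -3:
  Term 0 contributes 7 + 0 · -3 = 7
  Term 1 contributes 5 + 1 · -3 = 2
  Term 2 contributes 9 + 2 · -3 = 3
  Term 3 contributes -4 + 3 · -3 = -13
p(-3) = ⊕ of these = min[7, 2, 3, -13] = -13.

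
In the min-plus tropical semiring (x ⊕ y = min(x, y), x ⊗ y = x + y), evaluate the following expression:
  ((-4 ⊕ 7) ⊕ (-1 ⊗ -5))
((-4 ⊕ 7) ⊕ (-1 ⊗ -5)) = -6

Expand innermost to outermost. Recall ⊕ takes the minimum of its arguments and ⊗ takes their sum. Working out the expression ((-4 ⊕ 7) ⊕ (-1 ⊗ -5)) gives -6.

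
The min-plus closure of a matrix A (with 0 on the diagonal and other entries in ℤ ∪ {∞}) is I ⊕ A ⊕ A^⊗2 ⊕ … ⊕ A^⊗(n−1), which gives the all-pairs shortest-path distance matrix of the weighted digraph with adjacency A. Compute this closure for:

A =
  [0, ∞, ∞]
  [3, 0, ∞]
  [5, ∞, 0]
Closure =
  [0, ∞, ∞]
  [3, 0, ∞]
  [5, ∞, 0]

This is the Floyd-Warshall all-pairs shortest-path computation. For each intermediate vertex k = 0, 1, …, 2, update dist[i][j] ← min(dist[i][j], dist[i][k] + dist[k][j]). The final matrix gives, for each (i, j), the minimum total weight of any directed path from i to j (possibly empty when i = j).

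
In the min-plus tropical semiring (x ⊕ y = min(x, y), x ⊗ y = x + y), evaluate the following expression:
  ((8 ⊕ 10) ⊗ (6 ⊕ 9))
((8 ⊕ 10) ⊗ (6 ⊕ 9)) = 14

Expand innermost to outermost. Recall ⊕ takes the minimum of its arguments and ⊗ takes their sum. Working out the expression ((8 ⊕ 10) ⊗ (6 ⊕ 9)) gives 14.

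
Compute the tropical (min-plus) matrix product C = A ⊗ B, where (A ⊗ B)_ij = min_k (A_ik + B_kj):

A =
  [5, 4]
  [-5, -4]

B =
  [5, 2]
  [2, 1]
A ⊗ B =
  [6, 5]
  [-2, -3]

Apply the min-plus product entry-by-entry:
  C[0][0] = min over k of (A[0][0] + B[0][0] = 5 + 5 = 10, A[0][1] + B[1][0] = 4 + 2 = 6) = 6 (attained at k = 1)
  C[0][1] = min over k of (A[0][0] + B[0][1] = 5 + 2 = 7, A[0][1] + B[1][1] = 4 + 1 = 5) = 5 (attained at k = 1)
  C[1][0] = min over k of (A[1][0] + B[0][0] = -5 + 5 = 0, A[1][1] + B[1][0] = -4 + 2 = -2) = -2 (attained at k = 1)
  C[1][1] = min over k of (A[1][0] + B[0][1] = -5 + 2 = -3, A[1][1] + B[1][1] = -4 + 1 = -3) = -3 (attained at k = 0)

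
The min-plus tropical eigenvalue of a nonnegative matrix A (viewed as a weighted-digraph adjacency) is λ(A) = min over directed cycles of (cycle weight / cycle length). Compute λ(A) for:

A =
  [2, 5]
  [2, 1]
λ(A) = 1

Enumerate directed cycles and compute their means (weight / length). Sample:
  cycle 0 → 0: weight = 2, length = 1, mean = 2/1 ≈ 2.000
  cycle 1 → 1: weight = 1, length = 1, mean = 1/1 ≈ 1.000
  cycle 0 → 1 → 0: weight = 7, length = 2, mean = 7/2 ≈ 3.500
  cycle 1 → 0 → 1: weight = 7, length = 2, mean = 7/2 ≈ 3.500
Minimum mean = 1.000, attained e.g. along the cycle 1 → 1 with weight 1 and length 1. So λ(A) = 1/1 = 1.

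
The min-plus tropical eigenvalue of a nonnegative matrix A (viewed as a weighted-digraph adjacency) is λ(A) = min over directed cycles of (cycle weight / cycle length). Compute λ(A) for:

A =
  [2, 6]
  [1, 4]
λ(A) = 2

Enumerate directed cycles and compute their means (weight / length). Sample:
  cycle 0 → 0: weight = 2, length = 1, mean = 2/1 ≈ 2.000
  cycle 1 → 1: weight = 4, length = 1, mean = 4/1 ≈ 4.000
  cycle 0 → 1 → 0: weight = 7, length = 2, mean = 7/2 ≈ 3.500
  cycle 1 → 0 → 1: weight = 7, length = 2, mean = 7/2 ≈ 3.500
Minimum mean = 2.000, attained e.g. along the cycle 0 → 0 with weight 2 and length 1. So λ(A) = 2/1 = 2.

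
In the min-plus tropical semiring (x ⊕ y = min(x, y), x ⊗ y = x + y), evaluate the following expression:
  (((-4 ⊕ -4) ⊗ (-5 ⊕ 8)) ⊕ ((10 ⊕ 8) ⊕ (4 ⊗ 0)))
(((-4 ⊕ -4) ⊗ (-5 ⊕ 8)) ⊕ ((10 ⊕ 8) ⊕ (4 ⊗ 0))) = -9

Expand innermost to outermost. Recall ⊕ takes the minimum of its arguments and ⊗ takes their sum. Working out the expression (((-4 ⊕ -4) ⊗ (-5 ⊕ 8)) ⊕ ((10 ⊕ 8) ⊕ (4 ⊗ 0))) gives -9.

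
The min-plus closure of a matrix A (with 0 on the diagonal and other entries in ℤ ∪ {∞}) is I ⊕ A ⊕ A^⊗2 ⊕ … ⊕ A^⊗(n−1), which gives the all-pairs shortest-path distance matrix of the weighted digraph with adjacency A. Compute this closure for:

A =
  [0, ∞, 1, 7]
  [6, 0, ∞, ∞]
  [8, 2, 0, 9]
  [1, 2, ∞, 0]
Closure =
  [0, 3, 1, 7]
  [6, 0, 7, 13]
  [8, 2, 0, 9]
  [1, 2, 2, 0]

This is the Floyd-Warshall all-pairs shortest-path computation. For each intermediate vertex k = 0, 1, …, 3, update dist[i][j] ← min(dist[i][j], dist[i][k] + dist[k][j]). The final matrix gives, for each (i, j), the minimum total weight of any directed path from i to j (possibly empty when i = j).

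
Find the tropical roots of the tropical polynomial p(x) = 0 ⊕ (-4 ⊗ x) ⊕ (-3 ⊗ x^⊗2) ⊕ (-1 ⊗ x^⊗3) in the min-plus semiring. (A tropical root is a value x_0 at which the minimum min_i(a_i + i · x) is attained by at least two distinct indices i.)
Roots: {-2, -1, 4}

Each tropical root is a break point of the lower envelope of the lines y = a_i + i · x (there are 4 lines, with slopes 0, 1, ..., 3). Only the lines that attain the minimum somewhere contribute to roots; other lines are dominated. Here the surviving (envelope) indices are i = 3, i = 2, i = 1, i = 0.
Intersections between consecutive envelope lines give the roots: for adjacent envelope indices i < j the intersection is x = (a_i − a_j) / (j − i). Reading off the sorted break points: {-2, -1, 4}.
Verification: at each break x_0, at least two indices attain the minimum of min_i(a_i + i · x_0).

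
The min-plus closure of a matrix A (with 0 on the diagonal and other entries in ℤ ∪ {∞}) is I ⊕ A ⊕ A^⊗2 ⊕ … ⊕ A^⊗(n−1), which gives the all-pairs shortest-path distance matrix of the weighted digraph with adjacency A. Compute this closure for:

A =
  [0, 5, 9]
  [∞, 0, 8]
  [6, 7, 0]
Closure =
  [0, 5, 9]
  [14, 0, 8]
  [6, 7, 0]

This is the Floyd-Warshall all-pairs shortest-path computation. For each intermediate vertex k = 0, 1, …, 2, update dist[i][j] ← min(dist[i][j], dist[i][k] + dist[k][j]). The final matrix gives, for each (i, j), the minimum total weight of any directed path from i to j (possibly empty when i = j).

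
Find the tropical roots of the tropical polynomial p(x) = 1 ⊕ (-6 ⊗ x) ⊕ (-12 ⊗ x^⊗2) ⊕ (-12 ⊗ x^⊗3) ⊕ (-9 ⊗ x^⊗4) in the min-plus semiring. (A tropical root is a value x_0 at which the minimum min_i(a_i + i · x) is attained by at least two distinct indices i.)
Roots: {-3, 0, 6, 7}

Each tropical root is a break point of the lower envelope of the lines y = a_i + i · x (there are 5 lines, with slopes 0, 1, ..., 4). Only the lines that attain the minimum somewhere contribute to roots; other lines are dominated. Here the surviving (envelope) indices are i = 4, i = 3, i = 2, i = 1, i = 0.
Intersections between consecutive envelope lines give the roots: for adjacent envelope indices i < j the intersection is x = (a_i − a_j) / (j − i). Reading off the sorted break points: {-3, 0, 6, 7}.
Verification: at each break x_0, at least two indices attain the minimum of min_i(a_i + i · x_0).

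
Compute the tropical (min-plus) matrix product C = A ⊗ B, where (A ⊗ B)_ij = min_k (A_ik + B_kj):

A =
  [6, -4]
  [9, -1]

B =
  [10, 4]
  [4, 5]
A ⊗ B =
  [0, 1]
  [3, 4]

Apply the min-plus product entry-by-entry:
  C[0][0] = min over k of (A[0][0] + B[0][0] = 6 + 10 = 16, A[0][1] + B[1][0] = -4 + 4 = 0) = 0 (attained at k = 1)
  C[0][1] = min over k of (A[0][0] + B[0][1] = 6 + 4 = 10, A[0][1] + B[1][1] = -4 + 5 = 1) = 1 (attained at k = 1)
  C[1][0] = min over k of (A[1][0] + B[0][0] = 9 + 10 = 19, A[1][1] + B[1][0] = -1 + 4 = 3) = 3 (attained at k = 1)
  C[1][1] = min over k of (A[1][0] + B[0][1] = 9 + 4 = 13, A[1][1] + B[1][1] = -1 + 5 = 4) = 4 (attained at k = 1)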